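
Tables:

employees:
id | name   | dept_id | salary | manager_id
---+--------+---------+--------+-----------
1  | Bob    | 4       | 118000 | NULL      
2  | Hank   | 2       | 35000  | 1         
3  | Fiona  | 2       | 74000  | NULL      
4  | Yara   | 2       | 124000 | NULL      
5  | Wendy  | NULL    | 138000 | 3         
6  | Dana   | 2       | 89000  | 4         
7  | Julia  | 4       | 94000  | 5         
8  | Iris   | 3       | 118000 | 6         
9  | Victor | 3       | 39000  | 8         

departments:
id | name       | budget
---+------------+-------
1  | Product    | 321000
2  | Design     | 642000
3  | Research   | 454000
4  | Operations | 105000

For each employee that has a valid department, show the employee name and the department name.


INNER JOIN keeps only employees rows whose dept_id matches an id in departments. Walk through each employee:
  - employee 1 (Bob): dept_id=4 -> matches Operations
  - employee 2 (Hank): dept_id=2 -> matches Design
  - employee 3 (Fiona): dept_id=2 -> matches Design
  - employee 4 (Yara): dept_id=2 -> matches Design
  - employee 5 (Wendy): dept_id=NULL, no match -> dropped
  - employee 6 (Dana): dept_id=2 -> matches Design
  - employee 7 (Julia): dept_id=4 -> matches Operations
  - employee 8 (Iris): dept_id=3 -> matches Research
  - employee 9 (Victor): dept_id=3 -> matches Research
So 1 of 9 rows is dropped.

SQL:
SELECT a.name, b.name AS department
FROM employees a
INNER JOIN departments b ON a.dept_id = b.id

Result:
name   | department
-------+-----------
Bob    | Operations
Hank   | Design    
Fiona  | Design    
Yara   | Design    
Dana   | Design    
Julia  | Operations
Iris   | Research  
Victor | Research  


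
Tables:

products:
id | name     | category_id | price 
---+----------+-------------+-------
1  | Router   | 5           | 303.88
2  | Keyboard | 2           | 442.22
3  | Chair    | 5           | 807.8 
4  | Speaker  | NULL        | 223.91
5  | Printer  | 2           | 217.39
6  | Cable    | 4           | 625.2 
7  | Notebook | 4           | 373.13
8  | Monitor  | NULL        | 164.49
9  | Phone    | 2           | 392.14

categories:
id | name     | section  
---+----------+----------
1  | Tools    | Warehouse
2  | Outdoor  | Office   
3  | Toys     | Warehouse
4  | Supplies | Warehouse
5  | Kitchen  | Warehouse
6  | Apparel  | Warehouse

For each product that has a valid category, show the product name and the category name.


INNER JOIN keeps only products rows whose category_id matches an id in categories. Walk through each product:
  - product 1 (Router): category_id=5 -> matches Kitchen
  - product 2 (Keyboard): category_id=2 -> matches Outdoor
  - product 3 (Chair): category_id=5 -> matches Kitchen
  - product 4 (Speaker): category_id=NULL, no match -> dropped
  - product 5 (Printer): category_id=2 -> matches Outdoor
  - product 6 (Cable): category_id=4 -> matches Supplies
  - product 7 (Notebook): category_id=4 -> matches Supplies
  - product 8 (Monitor): category_id=NULL, no match -> dropped
  - product 9 (Phone): category_id=2 -> matches Outdoor
So 2 of 9 rows are dropped.

SQL:
SELECT a.name, b.name AS category
FROM products a
INNER JOIN categories b ON a.category_id = b.id

Result:
name     | category
---------+---------
Router   | Kitchen 
Keyboard | Outdoor 
Chair    | Kitchen 
Printer  | Outdoor 
Cable    | Supplies
Notebook | Supplies
Phone    | Outdoor 


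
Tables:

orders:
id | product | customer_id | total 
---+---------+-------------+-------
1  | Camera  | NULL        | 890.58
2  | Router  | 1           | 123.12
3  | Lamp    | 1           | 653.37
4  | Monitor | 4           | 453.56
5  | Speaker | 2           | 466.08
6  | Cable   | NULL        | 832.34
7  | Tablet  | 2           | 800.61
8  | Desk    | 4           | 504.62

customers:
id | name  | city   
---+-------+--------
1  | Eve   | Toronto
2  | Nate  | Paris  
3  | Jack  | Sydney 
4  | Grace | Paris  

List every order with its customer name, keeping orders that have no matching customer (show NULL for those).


LEFT JOIN keeps every row from orders (the left table); where customer_id has no match in customers, the customer columns become NULL. Walk through each order:
  - order 1 (Camera): customer_id=NULL, no match -> kept with NULL
  - order 2 (Router): customer_id=1 -> matches Eve
  - order 3 (Lamp): customer_id=1 -> matches Eve
  - order 4 (Monitor): customer_id=4 -> matches Grace
  - order 5 (Speaker): customer_id=2 -> matches Nate
  - order 6 (Cable): customer_id=NULL, no match -> kept with NULL
  - order 7 (Tablet): customer_id=2 -> matches Nate
  - order 8 (Desk): customer_id=4 -> matches Grace
All 8 rows appear; 2 have NULL customer.

SQL:
SELECT a.product, b.name AS customer
FROM orders a
LEFT JOIN customers b ON a.customer_id = b.id

Result:
product | customer
--------+---------
Camera  | NULL    
Router  | Eve     
Lamp    | Eve     
Monitor | Grace   
Speaker | Nate    
Cable   | NULL    
Tablet  | Nate    
Desk    | Grace   


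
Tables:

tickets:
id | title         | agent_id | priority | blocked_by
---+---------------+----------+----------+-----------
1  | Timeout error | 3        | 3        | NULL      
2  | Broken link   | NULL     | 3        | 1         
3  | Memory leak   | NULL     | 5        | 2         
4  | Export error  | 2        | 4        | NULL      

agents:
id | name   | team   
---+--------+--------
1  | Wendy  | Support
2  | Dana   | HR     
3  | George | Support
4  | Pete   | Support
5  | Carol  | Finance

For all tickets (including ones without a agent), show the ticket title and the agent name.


LEFT JOIN keeps every row from tickets (the left table); where agent_id has no match in agents, the agent columns become NULL. Walk through each ticket:
  - ticket 1 (Timeout error): agent_id=3 -> matches George
  - ticket 2 (Broken link): agent_id=NULL, no match -> kept with NULL
  - ticket 3 (Memory leak): agent_id=NULL, no match -> kept with NULL
  - ticket 4 (Export error): agent_id=2 -> matches Dana
All 4 rows appear; 2 have NULL agent.

SQL:
SELECT a.title, b.name AS agent
FROM tickets a
LEFT JOIN agents b ON a.agent_id = b.id

Result:
title         | agent 
--------------+-------
Timeout error | George
Broken link   | NULL  
Memory leak   | NULL  
Export error  | Dana  


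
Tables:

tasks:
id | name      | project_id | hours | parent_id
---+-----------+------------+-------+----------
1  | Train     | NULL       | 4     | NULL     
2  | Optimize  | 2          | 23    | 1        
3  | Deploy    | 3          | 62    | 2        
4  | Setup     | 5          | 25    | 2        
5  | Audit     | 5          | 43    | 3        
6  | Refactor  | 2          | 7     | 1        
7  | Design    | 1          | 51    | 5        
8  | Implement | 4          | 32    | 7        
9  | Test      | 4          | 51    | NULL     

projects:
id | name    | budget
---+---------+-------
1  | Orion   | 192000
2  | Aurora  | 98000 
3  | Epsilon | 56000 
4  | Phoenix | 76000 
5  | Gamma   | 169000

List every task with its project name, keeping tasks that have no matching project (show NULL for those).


LEFT JOIN keeps every row from tasks (the left table); where project_id has no match in projects, the project columns become NULL. Walk through each task:
  - task 1 (Train): project_id=NULL, no match -> kept with NULL
  - task 2 (Optimize): project_id=2 -> matches Aurora
  - task 3 (Deploy): project_id=3 -> matches Epsilon
  - task 4 (Setup): project_id=5 -> matches Gamma
  - task 5 (Audit): project_id=5 -> matches Gamma
  - task 6 (Refactor): project_id=2 -> matches Aurora
  - task 7 (Design): project_id=1 -> matches Orion
  - task 8 (Implement): project_id=4 -> matches Phoenix
  - task 9 (Test): project_id=4 -> matches Phoenix
All 9 rows appear; 1 has NULL project.

SQL:
SELECT a.name, b.name AS project
FROM tasks a
LEFT JOIN projects b ON a.project_id = b.id

Result:
name      | project
----------+--------
Train     | NULL   
Optimize  | Aurora 
Deploy    | Epsilon
Setup     | Gamma  
Audit     | Gamma  
Refactor  | Aurora 
Design    | Orion  
Implement | Phoenix
Test      | Phoenix


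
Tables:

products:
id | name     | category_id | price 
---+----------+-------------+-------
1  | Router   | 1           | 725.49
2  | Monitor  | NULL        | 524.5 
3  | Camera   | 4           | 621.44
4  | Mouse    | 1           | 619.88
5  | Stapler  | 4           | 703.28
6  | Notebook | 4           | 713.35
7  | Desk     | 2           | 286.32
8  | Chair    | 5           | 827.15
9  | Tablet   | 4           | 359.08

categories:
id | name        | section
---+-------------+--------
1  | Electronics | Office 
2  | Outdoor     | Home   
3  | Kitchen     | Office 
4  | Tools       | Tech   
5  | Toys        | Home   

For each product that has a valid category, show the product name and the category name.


INNER JOIN keeps only products rows whose category_id matches an id in categories. Walk through each product:
  - product 1 (Router): category_id=1 -> matches Electronics
  - product 2 (Monitor): category_id=NULL, no match -> dropped
  - product 3 (Camera): category_id=4 -> matches Tools
  - product 4 (Mouse): category_id=1 -> matches Electronics
  - product 5 (Stapler): category_id=4 -> matches Tools
  - product 6 (Notebook): category_id=4 -> matches Tools
  - product 7 (Desk): category_id=2 -> matches Outdoor
  - product 8 (Chair): category_id=5 -> matches Toys
  - product 9 (Tablet): category_id=4 -> matches Tools
So 1 of 9 rows is dropped.

SQL:
SELECT a.name, b.name AS category
FROM products a
INNER JOIN categories b ON a.category_id = b.id

Result:
name     | category   
---------+------------
Router   | Electronics
Camera   | Tools      
Mouse    | Electronics
Stapler  | Tools      
Notebook | Tools      
Desk     | Outdoor    
Chair    | Toys       
Tablet   | Tools      


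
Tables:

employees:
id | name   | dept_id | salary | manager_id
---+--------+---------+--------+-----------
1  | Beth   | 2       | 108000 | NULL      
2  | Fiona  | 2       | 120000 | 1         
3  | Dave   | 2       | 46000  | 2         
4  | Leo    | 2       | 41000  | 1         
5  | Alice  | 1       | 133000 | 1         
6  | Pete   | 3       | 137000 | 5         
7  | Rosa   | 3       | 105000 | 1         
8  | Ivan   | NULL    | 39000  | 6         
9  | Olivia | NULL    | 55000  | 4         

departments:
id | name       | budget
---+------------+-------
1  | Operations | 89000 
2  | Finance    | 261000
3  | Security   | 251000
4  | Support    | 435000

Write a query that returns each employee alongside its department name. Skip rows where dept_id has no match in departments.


INNER JOIN keeps only employees rows whose dept_id matches an id in departments. Walk through each employee:
  - employee 1 (Beth): dept_id=2 -> matches Finance
  - employee 2 (Fiona): dept_id=2 -> matches Finance
  - employee 3 (Dave): dept_id=2 -> matches Finance
  - employee 4 (Leo): dept_id=2 -> matches Finance
  - employee 5 (Alice): dept_id=1 -> matches Operations
  - employee 6 (Pete): dept_id=3 -> matches Security
  - employee 7 (Rosa): dept_id=3 -> matches Security
  - employee 8 (Ivan): dept_id=NULL, no match -> dropped
  - employee 9 (Olivia): dept_id=NULL, no match -> dropped
So 2 of 9 rows are dropped.

SQL:
SELECT a.name, b.name AS department
FROM employees a
INNER JOIN departments b ON a.dept_id = b.id

Result:
name  | department
------+-----------
Beth  | Finance   
Fiona | Finance   
Dave  | Finance   
Leo   | Finance   
Alice | Operations
Pete  | Security  
Rosa  | Security  


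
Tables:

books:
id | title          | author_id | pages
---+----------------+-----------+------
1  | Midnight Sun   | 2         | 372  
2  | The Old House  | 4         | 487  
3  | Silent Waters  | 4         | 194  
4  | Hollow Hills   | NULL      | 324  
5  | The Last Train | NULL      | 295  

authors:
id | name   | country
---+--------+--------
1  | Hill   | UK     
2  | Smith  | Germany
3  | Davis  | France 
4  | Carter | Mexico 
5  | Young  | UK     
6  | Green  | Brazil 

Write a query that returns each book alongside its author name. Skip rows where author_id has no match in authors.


INNER JOIN keeps only books rows whose author_id matches an id in authors. Walk through each book:
  - book 1 (Midnight Sun): author_id=2 -> matches Smith
  - book 2 (The Old House): author_id=4 -> matches Carter
  - book 3 (Silent Waters): author_id=4 -> matches Carter
  - book 4 (Hollow Hills): author_id=NULL, no match -> dropped
  - book 5 (The Last Train): author_id=NULL, no match -> dropped
So 2 of 5 rows are dropped.

SQL:
SELECT a.title, b.name AS author
FROM books a
INNER JOIN authors b ON a.author_id = b.id

Result:
title         | author
--------------+-------
Midnight Sun  | Smith 
The Old House | Carter
Silent Waters | Carter


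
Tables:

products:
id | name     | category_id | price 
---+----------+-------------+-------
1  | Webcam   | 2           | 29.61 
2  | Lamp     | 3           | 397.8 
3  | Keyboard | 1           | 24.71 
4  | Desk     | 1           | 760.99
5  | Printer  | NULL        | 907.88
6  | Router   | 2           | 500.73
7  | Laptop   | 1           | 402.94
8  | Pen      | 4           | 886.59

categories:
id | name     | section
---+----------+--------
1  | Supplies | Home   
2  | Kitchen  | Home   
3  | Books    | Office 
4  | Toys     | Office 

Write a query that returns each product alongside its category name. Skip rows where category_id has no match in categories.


INNER JOIN keeps only products rows whose category_id matches an id in categories. Walk through each product:
  - product 1 (Webcam): category_id=2 -> matches Kitchen
  - product 2 (Lamp): category_id=3 -> matches Books
  - product 3 (Keyboard): category_id=1 -> matches Supplies
  - product 4 (Desk): category_id=1 -> matches Supplies
  - product 5 (Printer): category_id=NULL, no match -> dropped
  - product 6 (Router): category_id=2 -> matches Kitchen
  - product 7 (Laptop): category_id=1 -> matches Supplies
  - product 8 (Pen): category_id=4 -> matches Toys
So 1 of 8 rows is dropped.

SQL:
SELECT a.name, b.name AS category
FROM products a
INNER JOIN categories b ON a.category_id = b.id

Result:
name     | category
---------+---------
Webcam   | Kitchen 
Lamp     | Books   
Keyboard | Supplies
Desk     | Supplies
Router   | Kitchen 
Laptop   | Supplies
Pen      | Toys    


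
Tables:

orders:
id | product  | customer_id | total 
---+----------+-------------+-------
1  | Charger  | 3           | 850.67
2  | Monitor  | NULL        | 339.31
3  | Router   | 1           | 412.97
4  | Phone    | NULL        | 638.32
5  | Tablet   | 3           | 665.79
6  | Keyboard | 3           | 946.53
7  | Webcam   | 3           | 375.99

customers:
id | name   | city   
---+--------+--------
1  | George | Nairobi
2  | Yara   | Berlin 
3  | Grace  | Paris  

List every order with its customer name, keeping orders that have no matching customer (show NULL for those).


LEFT JOIN keeps every row from orders (the left table); where customer_id has no match in customers, the customer columns become NULL. Walk through each order:
  - order 1 (Charger): customer_id=3 -> matches Grace
  - order 2 (Monitor): customer_id=NULL, no match -> kept with NULL
  - order 3 (Router): customer_id=1 -> matches George
  - order 4 (Phone): customer_id=NULL, no match -> kept with NULL
  - order 5 (Tablet): customer_id=3 -> matches Grace
  - order 6 (Keyboard): customer_id=3 -> matches Grace
  - order 7 (Webcam): customer_id=3 -> matches Grace
All 7 rows appear; 2 have NULL customer.

SQL:
SELECT a.product, b.name AS customer
FROM orders a
LEFT JOIN customers b ON a.customer_id = b.id

Result:
product  | customer
---------+---------
Charger  | Grace   
Monitor  | NULL    
Router   | George  
Phone    | NULL    
Tablet   | Grace   
Keyboard | Grace   
Webcam   | Grace   


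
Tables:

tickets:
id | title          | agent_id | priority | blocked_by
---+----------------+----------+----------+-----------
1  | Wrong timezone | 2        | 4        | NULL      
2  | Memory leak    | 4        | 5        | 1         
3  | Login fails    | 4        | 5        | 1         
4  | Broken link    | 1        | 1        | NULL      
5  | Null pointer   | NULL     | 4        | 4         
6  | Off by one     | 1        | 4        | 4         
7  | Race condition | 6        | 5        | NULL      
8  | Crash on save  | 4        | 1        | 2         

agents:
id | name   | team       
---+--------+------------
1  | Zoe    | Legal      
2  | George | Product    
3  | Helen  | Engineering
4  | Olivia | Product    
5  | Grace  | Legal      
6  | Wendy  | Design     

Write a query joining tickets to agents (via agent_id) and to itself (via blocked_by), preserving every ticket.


Two LEFT JOINs from the same base table tickets: one to agents via agent_id, one to tickets itself via blocked_by. Both are LEFT so every ticket is preserved.
Match against agents:
  - ticket 1 (Wrong timezone): agent_id=2 -> matches George
  - ticket 2 (Memory leak): agent_id=4 -> matches Olivia
  - ticket 3 (Login fails): agent_id=4 -> matches Olivia
  - ticket 4 (Broken link): agent_id=1 -> matches Zoe
  - ticket 5 (Null pointer): agent_id=NULL, no match -> kept with NULL
  - ticket 6 (Off by one): agent_id=1 -> matches Zoe
  - ticket 7 (Race condition): agent_id=6 -> matches Wendy
  - ticket 8 (Crash on save): agent_id=4 -> matches Olivia
Match against tickets (self):
  - ticket 1 (Wrong timezone): blocked_by=NULL -> NULL
  - ticket 2 (Memory leak): blocked_by=1 -> Wrong timezone
  - ticket 3 (Login fails): blocked_by=1 -> Wrong timezone
  - ticket 4 (Broken link): blocked_by=NULL -> NULL
  - ticket 5 (Null pointer): blocked_by=4 -> Broken link
  - ticket 6 (Off by one): blocked_by=4 -> Broken link
  - ticket 7 (Race condition): blocked_by=NULL -> NULL
  - ticket 8 (Crash on save): blocked_by=2 -> Memory leak

SQL:
SELECT a.title, b.name AS agent, c.title AS blocked_by
FROM tickets a
LEFT JOIN agents b ON a.agent_id = b.id
LEFT JOIN tickets c ON a.blocked_by = c.id

Result:
title          | agent  | blocked_by    
---------------+--------+---------------
Wrong timezone | George | NULL          
Memory leak    | Olivia | Wrong timezone
Login fails    | Olivia | Wrong timezone
Broken link    | Zoe    | NULL          
Null pointer   | NULL   | Broken link   
Off by one     | Zoe    | Broken link   
Race condition | Wendy  | NULL          
Crash on save  | Olivia | Memory leak   


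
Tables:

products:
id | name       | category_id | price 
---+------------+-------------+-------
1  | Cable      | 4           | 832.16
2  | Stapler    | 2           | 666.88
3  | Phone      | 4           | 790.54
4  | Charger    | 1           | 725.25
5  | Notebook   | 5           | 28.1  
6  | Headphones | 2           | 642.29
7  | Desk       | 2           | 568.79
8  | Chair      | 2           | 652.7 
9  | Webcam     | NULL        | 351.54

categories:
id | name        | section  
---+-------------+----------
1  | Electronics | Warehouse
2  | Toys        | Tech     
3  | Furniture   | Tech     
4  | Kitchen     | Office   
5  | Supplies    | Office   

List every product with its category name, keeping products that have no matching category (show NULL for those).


LEFT JOIN keeps every row from products (the left table); where category_id has no match in categories, the category columns become NULL. Walk through each product:
  - product 1 (Cable): category_id=4 -> matches Kitchen
  - product 2 (Stapler): category_id=2 -> matches Toys
  - product 3 (Phone): category_id=4 -> matches Kitchen
  - product 4 (Charger): category_id=1 -> matches Electronics
  - product 5 (Notebook): category_id=5 -> matches Supplies
  - product 6 (Headphones): category_id=2 -> matches Toys
  - product 7 (Desk): category_id=2 -> matches Toys
  - product 8 (Chair): category_id=2 -> matches Toys
  - product 9 (Webcam): category_id=NULL, no match -> kept with NULL
All 9 rows appear; 1 has NULL category.

SQL:
SELECT a.name, b.name AS category
FROM products a
LEFT JOIN categories b ON a.category_id = b.id

Result:
name       | category   
-----------+------------
Cable      | Kitchen    
Stapler    | Toys       
Phone      | Kitchen    
Charger    | Electronics
Notebook   | Supplies   
Headphones | Toys       
Desk       | Toys       
Chair      | Toys       
Webcam     | NULL       


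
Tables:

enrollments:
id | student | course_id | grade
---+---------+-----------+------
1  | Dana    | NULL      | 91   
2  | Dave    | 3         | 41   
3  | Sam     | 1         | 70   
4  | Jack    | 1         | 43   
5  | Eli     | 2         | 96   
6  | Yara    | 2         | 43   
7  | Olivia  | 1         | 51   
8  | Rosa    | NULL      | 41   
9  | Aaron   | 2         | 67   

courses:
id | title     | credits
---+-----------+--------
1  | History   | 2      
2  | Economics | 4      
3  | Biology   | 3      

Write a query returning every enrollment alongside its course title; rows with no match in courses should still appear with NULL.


LEFT JOIN keeps every row from enrollments (the left table); where course_id has no match in courses, the course columns become NULL. Walk through each enrollment:
  - enrollment 1 (Dana): course_id=NULL, no match -> kept with NULL
  - enrollment 2 (Dave): course_id=3 -> matches Biology
  - enrollment 3 (Sam): course_id=1 -> matches History
  - enrollment 4 (Jack): course_id=1 -> matches History
  - enrollment 5 (Eli): course_id=2 -> matches Economics
  - enrollment 6 (Yara): course_id=2 -> matches Economics
  - enrollment 7 (Olivia): course_id=1 -> matches History
  - enrollment 8 (Rosa): course_id=NULL, no match -> kept with NULL
  - enrollment 9 (Aaron): course_id=2 -> matches Economics
All 9 rows appear; 2 have NULL course.

SQL:
SELECT a.student, b.title AS course
FROM enrollments a
LEFT JOIN courses b ON a.course_id = b.id

Result:
student | course   
--------+----------
Dana    | NULL     
Dave    | Biology  
Sam     | History  
Jack    | History  
Eli     | Economics
Yara    | Economics
Olivia  | History  
Rosa    | NULL     
Aaron   | Economics


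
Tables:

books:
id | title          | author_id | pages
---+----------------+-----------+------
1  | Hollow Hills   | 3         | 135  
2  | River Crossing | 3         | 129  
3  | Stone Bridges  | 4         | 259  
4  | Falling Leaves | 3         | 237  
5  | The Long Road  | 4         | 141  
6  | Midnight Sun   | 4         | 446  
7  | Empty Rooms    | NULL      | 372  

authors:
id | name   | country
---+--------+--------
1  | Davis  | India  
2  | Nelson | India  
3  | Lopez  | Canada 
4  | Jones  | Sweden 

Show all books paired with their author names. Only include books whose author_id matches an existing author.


INNER JOIN keeps only books rows whose author_id matches an id in authors. Walk through each book:
  - book 1 (Hollow Hills): author_id=3 -> matches Lopez
  - book 2 (River Crossing): author_id=3 -> matches Lopez
  - book 3 (Stone Bridges): author_id=4 -> matches Jones
  - book 4 (Falling Leaves): author_id=3 -> matches Lopez
  - book 5 (The Long Road): author_id=4 -> matches Jones
  - book 6 (Midnight Sun): author_id=4 -> matches Jones
  - book 7 (Empty Rooms): author_id=NULL, no match -> dropped
So 1 of 7 rows is dropped.

SQL:
SELECT a.title, b.name AS author
FROM books a
INNER JOIN authors b ON a.author_id = b.id

Result:
title          | author
---------------+-------
Hollow Hills   | Lopez 
River Crossing | Lopez 
Stone Bridges  | Jones 
Falling Leaves | Lopez 
The Long Road  | Jones 
Midnight Sun   | Jones 


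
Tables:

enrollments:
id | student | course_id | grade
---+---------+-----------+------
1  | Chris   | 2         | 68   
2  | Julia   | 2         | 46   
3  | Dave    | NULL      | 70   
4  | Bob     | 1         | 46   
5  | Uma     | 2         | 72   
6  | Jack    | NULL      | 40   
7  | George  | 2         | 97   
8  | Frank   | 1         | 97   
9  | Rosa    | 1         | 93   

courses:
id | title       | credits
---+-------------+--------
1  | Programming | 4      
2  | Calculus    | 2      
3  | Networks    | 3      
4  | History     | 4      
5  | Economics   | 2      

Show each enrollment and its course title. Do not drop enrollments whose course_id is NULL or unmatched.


LEFT JOIN keeps every row from enrollments (the left table); where course_id has no match in courses, the course columns become NULL. Walk through each enrollment:
  - enrollment 1 (Chris): course_id=2 -> matches Calculus
  - enrollment 2 (Julia): course_id=2 -> matches Calculus
  - enrollment 3 (Dave): course_id=NULL, no match -> kept with NULL
  - enrollment 4 (Bob): course_id=1 -> matches Programming
  - enrollment 5 (Uma): course_id=2 -> matches Calculus
  - enrollment 6 (Jack): course_id=NULL, no match -> kept with NULL
  - enrollment 7 (George): course_id=2 -> matches Calculus
  - enrollment 8 (Frank): course_id=1 -> matches Programming
  - enrollment 9 (Rosa): course_id=1 -> matches Programming
All 9 rows appear; 2 have NULL course.

SQL:
SELECT a.student, b.title AS course
FROM enrollments a
LEFT JOIN courses b ON a.course_id = b.id

Result:
student | course     
--------+------------
Chris   | Calculus   
Julia   | Calculus   
Dave    | NULL       
Bob     | Programming
Uma     | Calculus   
Jack    | NULL       
George  | Calculus   
Frank   | Programming
Rosa    | Programming


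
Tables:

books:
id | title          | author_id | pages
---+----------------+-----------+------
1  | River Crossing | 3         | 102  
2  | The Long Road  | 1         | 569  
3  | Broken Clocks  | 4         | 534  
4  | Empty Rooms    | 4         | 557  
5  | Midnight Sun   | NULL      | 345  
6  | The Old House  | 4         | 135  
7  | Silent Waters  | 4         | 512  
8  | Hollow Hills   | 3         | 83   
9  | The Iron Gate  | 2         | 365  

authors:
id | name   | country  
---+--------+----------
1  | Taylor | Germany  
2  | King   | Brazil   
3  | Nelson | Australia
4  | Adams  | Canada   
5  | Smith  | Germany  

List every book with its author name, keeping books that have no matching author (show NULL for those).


LEFT JOIN keeps every row from books (the left table); where author_id has no match in authors, the author columns become NULL. Walk through each book:
  - book 1 (River Crossing): author_id=3 -> matches Nelson
  - book 2 (The Long Road): author_id=1 -> matches Taylor
  - book 3 (Broken Clocks): author_id=4 -> matches Adams
  - book 4 (Empty Rooms): author_id=4 -> matches Adams
  - book 5 (Midnight Sun): author_id=NULL, no match -> kept with NULL
  - book 6 (The Old House): author_id=4 -> matches Adams
  - book 7 (Silent Waters): author_id=4 -> matches Adams
  - book 8 (Hollow Hills): author_id=3 -> matches Nelson
  - book 9 (The Iron Gate): author_id=2 -> matches King
All 9 rows appear; 1 has NULL author.

SQL:
SELECT a.title, b.name AS author
FROM books a
LEFT JOIN authors b ON a.author_id = b.id

Result:
title          | author
---------------+-------
River Crossing | Nelson
The Long Road  | Taylor
Broken Clocks  | Adams 
Empty Rooms    | Adams 
Midnight Sun   | NULL  
The Old House  | Adams 
Silent Waters  | Adams 
Hollow Hills   | Nelson
The Iron Gate  | King  


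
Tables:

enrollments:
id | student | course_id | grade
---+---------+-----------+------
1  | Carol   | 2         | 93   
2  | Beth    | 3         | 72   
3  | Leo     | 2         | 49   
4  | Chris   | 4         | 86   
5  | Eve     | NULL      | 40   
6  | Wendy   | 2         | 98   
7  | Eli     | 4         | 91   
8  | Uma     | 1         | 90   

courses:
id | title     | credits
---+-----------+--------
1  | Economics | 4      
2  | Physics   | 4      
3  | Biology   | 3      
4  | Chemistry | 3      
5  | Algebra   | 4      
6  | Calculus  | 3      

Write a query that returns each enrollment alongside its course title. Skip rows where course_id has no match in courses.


INNER JOIN keeps only enrollments rows whose course_id matches an id in courses. Walk through each enrollment:
  - enrollment 1 (Carol): course_id=2 -> matches Physics
  - enrollment 2 (Beth): course_id=3 -> matches Biology
  - enrollment 3 (Leo): course_id=2 -> matches Physics
  - enrollment 4 (Chris): course_id=4 -> matches Chemistry
  - enrollment 5 (Eve): course_id=NULL, no match -> dropped
  - enrollment 6 (Wendy): course_id=2 -> matches Physics
  - enrollment 7 (Eli): course_id=4 -> matches Chemistry
  - enrollment 8 (Uma): course_id=1 -> matches Economics
So 1 of 8 rows is dropped.

SQL:
SELECT a.student, b.title AS course
FROM enrollments a
INNER JOIN courses b ON a.course_id = b.id

Result:
student | course   
--------+----------
Carol   | Physics  
Beth    | Biology  
Leo     | Physics  
Chris   | Chemistry
Wendy   | Physics  
Eli     | Chemistry
Uma     | Economics


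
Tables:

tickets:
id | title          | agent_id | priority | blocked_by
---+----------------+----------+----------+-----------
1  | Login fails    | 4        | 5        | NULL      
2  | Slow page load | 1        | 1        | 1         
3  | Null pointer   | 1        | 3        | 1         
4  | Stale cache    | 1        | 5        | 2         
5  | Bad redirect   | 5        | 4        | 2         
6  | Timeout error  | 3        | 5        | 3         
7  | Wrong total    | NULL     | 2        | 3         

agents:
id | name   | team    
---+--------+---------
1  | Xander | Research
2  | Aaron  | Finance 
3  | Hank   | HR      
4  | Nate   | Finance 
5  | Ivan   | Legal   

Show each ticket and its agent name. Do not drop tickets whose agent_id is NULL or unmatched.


LEFT JOIN keeps every row from tickets (the left table); where agent_id has no match in agents, the agent columns become NULL. Walk through each ticket:
  - ticket 1 (Login fails): agent_id=4 -> matches Nate
  - ticket 2 (Slow page load): agent_id=1 -> matches Xander
  - ticket 3 (Null pointer): agent_id=1 -> matches Xander
  - ticket 4 (Stale cache): agent_id=1 -> matches Xander
  - ticket 5 (Bad redirect): agent_id=5 -> matches Ivan
  - ticket 6 (Timeout error): agent_id=3 -> matches Hank
  - ticket 7 (Wrong total): agent_id=NULL, no match -> kept with NULL
All 7 rows appear; 1 has NULL agent.

SQL:
SELECT a.title, b.name AS agent
FROM tickets a
LEFT JOIN agents b ON a.agent_id = b.id

Result:
title          | agent 
---------------+-------
Login fails    | Nate  
Slow page load | Xander
Null pointer   | Xander
Stale cache    | Xander
Bad redirect   | Ivan  
Timeout error  | Hank  
Wrong total    | NULL  


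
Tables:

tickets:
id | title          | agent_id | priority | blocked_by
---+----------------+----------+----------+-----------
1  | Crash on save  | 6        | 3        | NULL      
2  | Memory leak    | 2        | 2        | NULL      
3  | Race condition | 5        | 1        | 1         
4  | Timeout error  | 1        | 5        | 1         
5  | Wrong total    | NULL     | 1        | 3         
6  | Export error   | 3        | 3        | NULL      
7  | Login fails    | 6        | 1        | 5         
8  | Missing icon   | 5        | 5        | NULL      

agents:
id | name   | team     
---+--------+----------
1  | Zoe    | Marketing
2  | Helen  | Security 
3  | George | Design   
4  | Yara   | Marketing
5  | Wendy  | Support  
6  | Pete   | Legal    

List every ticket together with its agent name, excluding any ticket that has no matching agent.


INNER JOIN keeps only tickets rows whose agent_id matches an id in agents. Walk through each ticket:
  - ticket 1 (Crash on save): agent_id=6 -> matches Pete
  - ticket 2 (Memory leak): agent_id=2 -> matches Helen
  - ticket 3 (Race condition): agent_id=5 -> matches Wendy
  - ticket 4 (Timeout error): agent_id=1 -> matches Zoe
  - ticket 5 (Wrong total): agent_id=NULL, no match -> dropped
  - ticket 6 (Export error): agent_id=3 -> matches George
  - ticket 7 (Login fails): agent_id=6 -> matches Pete
  - ticket 8 (Missing icon): agent_id=5 -> matches Wendy
So 1 of 8 rows is dropped.

SQL:
SELECT a.title, b.name AS agent
FROM tickets a
INNER JOIN agents b ON a.agent_id = b.id

Result:
title          | agent 
---------------+-------
Crash on save  | Pete  
Memory leak    | Helen 
Race condition | Wendy 
Timeout error  | Zoe   
Export error   | George
Login fails    | Pete  
Missing icon   | Wendy 


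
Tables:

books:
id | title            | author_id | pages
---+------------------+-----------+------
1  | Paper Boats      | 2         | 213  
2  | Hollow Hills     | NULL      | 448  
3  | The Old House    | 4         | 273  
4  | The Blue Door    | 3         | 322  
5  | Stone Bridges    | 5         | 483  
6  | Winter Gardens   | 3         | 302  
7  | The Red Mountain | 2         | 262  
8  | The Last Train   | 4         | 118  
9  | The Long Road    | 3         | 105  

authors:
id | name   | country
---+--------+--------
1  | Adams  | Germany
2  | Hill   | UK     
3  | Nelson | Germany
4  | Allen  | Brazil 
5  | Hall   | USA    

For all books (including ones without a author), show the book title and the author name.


LEFT JOIN keeps every row from books (the left table); where author_id has no match in authors, the author columns become NULL. Walk through each book:
  - book 1 (Paper Boats): author_id=2 -> matches Hill
  - book 2 (Hollow Hills): author_id=NULL, no match -> kept with NULL
  - book 3 (The Old House): author_id=4 -> matches Allen
  - book 4 (The Blue Door): author_id=3 -> matches Nelson
  - book 5 (Stone Bridges): author_id=5 -> matches Hall
  - book 6 (Winter Gardens): author_id=3 -> matches Nelson
  - book 7 (The Red Mountain): author_id=2 -> matches Hill
  - book 8 (The Last Train): author_id=4 -> matches Allen
  - book 9 (The Long Road): author_id=3 -> matches Nelson
All 9 rows appear; 1 has NULL author.

SQL:
SELECT a.title, b.name AS author
FROM books a
LEFT JOIN authors b ON a.author_id = b.id

Result:
title            | author
-----------------+-------
Paper Boats      | Hill  
Hollow Hills     | NULL  
The Old House    | Allen 
The Blue Door    | Nelson
Stone Bridges    | Hall  
Winter Gardens   | Nelson
The Red Mountain | Hill  
The Last Train   | Allen 
The Long Road    | Nelson


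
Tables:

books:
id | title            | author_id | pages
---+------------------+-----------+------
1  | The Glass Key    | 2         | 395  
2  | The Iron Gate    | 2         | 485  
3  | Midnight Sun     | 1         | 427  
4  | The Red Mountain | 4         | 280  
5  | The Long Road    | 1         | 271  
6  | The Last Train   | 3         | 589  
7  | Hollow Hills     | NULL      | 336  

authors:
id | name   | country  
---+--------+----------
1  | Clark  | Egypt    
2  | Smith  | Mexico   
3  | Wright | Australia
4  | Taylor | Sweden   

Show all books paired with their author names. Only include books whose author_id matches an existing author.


INNER JOIN keeps only books rows whose author_id matches an id in authors. Walk through each book:
  - book 1 (The Glass Key): author_id=2 -> matches Smith
  - book 2 (The Iron Gate): author_id=2 -> matches Smith
  - book 3 (Midnight Sun): author_id=1 -> matches Clark
  - book 4 (The Red Mountain): author_id=4 -> matches Taylor
  - book 5 (The Long Road): author_id=1 -> matches Clark
  - book 6 (The Last Train): author_id=3 -> matches Wright
  - book 7 (Hollow Hills): author_id=NULL, no match -> dropped
So 1 of 7 rows is dropped.

SQL:
SELECT a.title, b.name AS author
FROM books a
INNER JOIN authors b ON a.author_id = b.id

Result:
title            | author
-----------------+-------
The Glass Key    | Smith 
The Iron Gate    | Smith 
Midnight Sun     | Clark 
The Red Mountain | Taylor
The Long Road    | Clark 
The Last Train   | Wright


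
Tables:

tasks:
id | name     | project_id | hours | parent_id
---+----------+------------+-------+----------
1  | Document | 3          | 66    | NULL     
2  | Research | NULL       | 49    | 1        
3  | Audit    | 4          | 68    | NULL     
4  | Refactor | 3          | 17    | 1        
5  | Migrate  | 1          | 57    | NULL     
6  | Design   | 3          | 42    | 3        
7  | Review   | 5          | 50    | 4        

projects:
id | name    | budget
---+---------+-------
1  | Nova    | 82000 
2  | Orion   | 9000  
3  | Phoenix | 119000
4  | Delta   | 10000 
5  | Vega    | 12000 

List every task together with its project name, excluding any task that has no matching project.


INNER JOIN keeps only tasks rows whose project_id matches an id in projects. Walk through each task:
  - task 1 (Document): project_id=3 -> matches Phoenix
  - task 2 (Research): project_id=NULL, no match -> dropped
  - task 3 (Audit): project_id=4 -> matches Delta
  - task 4 (Refactor): project_id=3 -> matches Phoenix
  - task 5 (Migrate): project_id=1 -> matches Nova
  - task 6 (Design): project_id=3 -> matches Phoenix
  - task 7 (Review): project_id=5 -> matches Vega
So 1 of 7 rows is dropped.

SQL:
SELECT a.name, b.name AS project
FROM tasks a
INNER JOIN projects b ON a.project_id = b.id

Result:
name     | project
---------+--------
Document | Phoenix
Audit    | Delta  
Refactor | Phoenix
Migrate  | Nova   
Design   | Phoenix
Review   | Vega   


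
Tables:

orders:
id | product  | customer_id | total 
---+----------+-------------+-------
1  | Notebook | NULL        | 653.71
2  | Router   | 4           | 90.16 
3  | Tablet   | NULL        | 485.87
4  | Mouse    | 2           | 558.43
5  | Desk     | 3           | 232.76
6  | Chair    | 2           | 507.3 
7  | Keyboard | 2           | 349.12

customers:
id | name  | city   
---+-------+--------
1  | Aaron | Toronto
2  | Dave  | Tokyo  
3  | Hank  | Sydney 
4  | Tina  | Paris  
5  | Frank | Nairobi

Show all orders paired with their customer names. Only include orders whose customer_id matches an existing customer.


INNER JOIN keeps only orders rows whose customer_id matches an id in customers. Walk through each order:
  - order 1 (Notebook): customer_id=NULL, no match -> dropped
  - order 2 (Router): customer_id=4 -> matches Tina
  - order 3 (Tablet): customer_id=NULL, no match -> dropped
  - order 4 (Mouse): customer_id=2 -> matches Dave
  - order 5 (Desk): customer_id=3 -> matches Hank
  - order 6 (Chair): customer_id=2 -> matches Dave
  - order 7 (Keyboard): customer_id=2 -> matches Dave
So 2 of 7 rows are dropped.

SQL:
SELECT a.product, b.name AS customer
FROM orders a
INNER JOIN customers b ON a.customer_id = b.id

Result:
product  | customer
---------+---------
Router   | Tina    
Mouse    | Dave    
Desk     | Hank    
Chair    | Dave    
Keyboard | Dave    


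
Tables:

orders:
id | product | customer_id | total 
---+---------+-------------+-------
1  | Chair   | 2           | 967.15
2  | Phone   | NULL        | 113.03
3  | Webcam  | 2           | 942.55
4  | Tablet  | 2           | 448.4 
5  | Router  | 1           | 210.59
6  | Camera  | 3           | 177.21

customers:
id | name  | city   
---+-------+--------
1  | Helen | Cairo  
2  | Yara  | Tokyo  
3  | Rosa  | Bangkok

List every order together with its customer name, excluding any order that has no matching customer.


INNER JOIN keeps only orders rows whose customer_id matches an id in customers. Walk through each order:
  - order 1 (Chair): customer_id=2 -> matches Yara
  - order 2 (Phone): customer_id=NULL, no match -> dropped
  - order 3 (Webcam): customer_id=2 -> matches Yara
  - order 4 (Tablet): customer_id=2 -> matches Yara
  - order 5 (Router): customer_id=1 -> matches Helen
  - order 6 (Camera): customer_id=3 -> matches Rosa
So 1 of 6 rows is dropped.

SQL:
SELECT a.product, b.name AS customer
FROM orders a
INNER JOIN customers b ON a.customer_id = b.id

Result:
product | customer
--------+---------
Chair   | Yara    
Webcam  | Yara    
Tablet  | Yara    
Router  | Helen   
Camera  | Rosa    


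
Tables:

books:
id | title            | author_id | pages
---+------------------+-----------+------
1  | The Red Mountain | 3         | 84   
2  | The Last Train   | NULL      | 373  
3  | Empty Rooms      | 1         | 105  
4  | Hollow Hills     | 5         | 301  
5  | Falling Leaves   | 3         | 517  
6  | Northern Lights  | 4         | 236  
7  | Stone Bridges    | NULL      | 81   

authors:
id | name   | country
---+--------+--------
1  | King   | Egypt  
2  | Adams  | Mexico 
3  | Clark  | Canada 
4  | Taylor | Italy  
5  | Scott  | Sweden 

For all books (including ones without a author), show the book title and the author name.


LEFT JOIN keeps every row from books (the left table); where author_id has no match in authors, the author columns become NULL. Walk through each book:
  - book 1 (The Red Mountain): author_id=3 -> matches Clark
  - book 2 (The Last Train): author_id=NULL, no match -> kept with NULL
  - book 3 (Empty Rooms): author_id=1 -> matches King
  - book 4 (Hollow Hills): author_id=5 -> matches Scott
  - book 5 (Falling Leaves): author_id=3 -> matches Clark
  - book 6 (Northern Lights): author_id=4 -> matches Taylor
  - book 7 (Stone Bridges): author_id=NULL, no match -> kept with NULL
All 7 rows appear; 2 have NULL author.

SQL:
SELECT a.title, b.name AS author
FROM books a
LEFT JOIN authors b ON a.author_id = b.id

Result:
title            | author
-----------------+-------
The Red Mountain | Clark 
The Last Train   | NULL  
Empty Rooms      | King  
Hollow Hills     | Scott 
Falling Leaves   | Clark 
Northern Lights  | Taylor
Stone Bridges    | NULL  
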